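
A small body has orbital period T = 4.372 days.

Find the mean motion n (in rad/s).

Convert to SI: T = 4.372 days = 377741 s.
n = 2π / T.
n = 2π / 377741 s ≈ 1.663e-05 rad/s.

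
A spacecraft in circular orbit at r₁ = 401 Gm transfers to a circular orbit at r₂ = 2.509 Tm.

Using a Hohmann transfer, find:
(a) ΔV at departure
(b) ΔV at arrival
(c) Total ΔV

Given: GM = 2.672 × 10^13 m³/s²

Convert to SI: r₁ = 401 Gm = 4.01e+11 m; r₂ = 2.509 Tm = 2.509e+12 m.
Transfer semi-major axis: a_t = (r₁ + r₂)/2 = (4.01e+11 + 2.509e+12)/2 = 1.455e+12 m.
Circular speeds: v₁ = √(GM/r₁) = 8.16293 m/s, v₂ = √(GM/r₂) = 3.26338 m/s.
Transfer speeds (vis-viva v² = GM(2/r − 1/a_t)): v₁ᵗ = 10.7193 m/s, v₂ᵗ = 1.7132 m/s.
(a) ΔV₁ = |v₁ᵗ − v₁| ≈ 2.556 m/s = 2.556 m/s.
(b) ΔV₂ = |v₂ − v₂ᵗ| ≈ 1.55 m/s = 1.55 m/s.
(c) ΔV_total = ΔV₁ + ΔV₂ ≈ 4.107 m/s = 4.107 m/s.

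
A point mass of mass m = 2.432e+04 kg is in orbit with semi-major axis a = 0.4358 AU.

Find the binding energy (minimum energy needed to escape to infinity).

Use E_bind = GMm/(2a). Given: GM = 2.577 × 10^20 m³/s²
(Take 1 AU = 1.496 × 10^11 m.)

Convert to SI: a = 0.4358 AU = 6.51957e+10 m.
Total orbital energy is E = −GMm/(2a); binding energy is E_bind = −E = GMm/(2a).
E_bind = 2.577e+20 · 2.432e+04 / (2 · 6.51957e+10) J ≈ 4.807e+13 J = 48.07 TJ.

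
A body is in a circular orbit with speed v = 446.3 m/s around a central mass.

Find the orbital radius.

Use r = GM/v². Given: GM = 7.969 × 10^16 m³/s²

For a circular orbit, v² = GM / r, so r = GM / v².
r = 7.969e+16 / (446.3)² m ≈ 4.001e+11 m = 400.1 Gm.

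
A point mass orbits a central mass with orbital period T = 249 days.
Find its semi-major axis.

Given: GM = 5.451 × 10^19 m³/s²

Convert to SI: T = 249 days = 2.15136e+07 s.
Invert Kepler's third law: a = (GM · T² / (4π²))^(1/3).
Substituting T = 2.15136e+07 s and GM = 5.451e+19 m³/s²:
a = (5.451e+19 · (2.15136e+07)² / (4π²))^(1/3) m
a ≈ 8.614e+10 m = 8.614 × 10^10 m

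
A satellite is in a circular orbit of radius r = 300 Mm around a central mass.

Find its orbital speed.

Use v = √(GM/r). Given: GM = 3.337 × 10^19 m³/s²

Convert to SI: r = 300 Mm = 3e+08 m.
For a circular orbit, gravity supplies the centripetal force, so v = √(GM / r).
v = √(3.337e+19 / 3e+08) m/s ≈ 3.335e+05 m/s = 333.5 km/s.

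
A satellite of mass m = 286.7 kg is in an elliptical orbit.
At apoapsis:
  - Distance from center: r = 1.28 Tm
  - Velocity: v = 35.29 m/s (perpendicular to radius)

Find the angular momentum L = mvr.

Convert to SI: r = 1.28 Tm = 1.28e+12 m.
Since v is perpendicular to r, L = m · v · r.
L = 286.7 · 35.29 · 1.28e+12 kg·m²/s ≈ 1.295e+16 kg·m²/s.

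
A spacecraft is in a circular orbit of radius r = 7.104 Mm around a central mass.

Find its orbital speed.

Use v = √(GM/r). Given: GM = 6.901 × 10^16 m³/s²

Convert to SI: r = 7.104 Mm = 7.104e+06 m.
For a circular orbit, gravity supplies the centripetal force, so v = √(GM / r).
v = √(6.901e+16 / 7.104e+06) m/s ≈ 9.856e+04 m/s = 98.56 km/s.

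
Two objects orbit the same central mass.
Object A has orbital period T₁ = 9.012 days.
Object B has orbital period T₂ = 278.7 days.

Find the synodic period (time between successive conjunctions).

Convert to SI: T₁ = 9.012 days = 778637 s; T₂ = 278.7 days = 2.40797e+07 s.
T_syn = |T₁ · T₂ / (T₁ − T₂)|.
T_syn = |778637 · 2.40797e+07 / (778637 − 2.40797e+07)| s ≈ 8.047e+05 s = 9.313 days.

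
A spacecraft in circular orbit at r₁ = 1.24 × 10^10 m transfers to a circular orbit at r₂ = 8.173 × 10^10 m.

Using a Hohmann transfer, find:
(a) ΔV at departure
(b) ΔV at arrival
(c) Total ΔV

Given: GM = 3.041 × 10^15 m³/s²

Transfer semi-major axis: a_t = (r₁ + r₂)/2 = (1.24e+10 + 8.173e+10)/2 = 4.7065e+10 m.
Circular speeds: v₁ = √(GM/r₁) = 495.219 m/s, v₂ = √(GM/r₂) = 192.893 m/s.
Transfer speeds (vis-viva v² = GM(2/r − 1/a_t)): v₁ᵗ = 652.588 m/s, v₂ᵗ = 99.01 m/s.
(a) ΔV₁ = |v₁ᵗ − v₁| ≈ 157.4 m/s = 157.4 m/s.
(b) ΔV₂ = |v₂ − v₂ᵗ| ≈ 93.88 m/s = 93.88 m/s.
(c) ΔV_total = ΔV₁ + ΔV₂ ≈ 251.3 m/s = 251.3 m/s.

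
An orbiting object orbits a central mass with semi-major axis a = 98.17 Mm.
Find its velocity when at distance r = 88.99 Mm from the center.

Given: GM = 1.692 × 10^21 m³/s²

Convert to SI: a = 98.17 Mm = 9.817e+07 m; r = 88.99 Mm = 8.899e+07 m.
Vis-viva: v = √(GM · (2/r − 1/a)).
2/r − 1/a = 2/8.899e+07 − 1/9.817e+07 = 1.2288e-08 m⁻¹.
v = √(1.692e+21 · 1.2288e-08) m/s ≈ 4.56e+06 m/s = 4560 km/s.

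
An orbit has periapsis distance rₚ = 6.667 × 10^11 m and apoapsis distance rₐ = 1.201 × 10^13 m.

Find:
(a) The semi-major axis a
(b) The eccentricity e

(a) a = (rₚ + rₐ) / 2 = (6.667e+11 + 1.201e+13) / 2 ≈ 6.338e+12 m = 6.338 × 10^12 m.
(b) e = (rₐ − rₚ) / (rₐ + rₚ) = (1.201e+13 − 6.667e+11) / (1.201e+13 + 6.667e+11) ≈ 0.8948.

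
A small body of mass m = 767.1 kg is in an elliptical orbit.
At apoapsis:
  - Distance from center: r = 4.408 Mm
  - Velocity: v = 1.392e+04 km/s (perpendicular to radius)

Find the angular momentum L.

Convert to SI: r = 4.408 Mm = 4.408e+06 m; v = 1.392e+04 km/s = 1.392e+07 m/s.
Since v is perpendicular to r, L = m · v · r.
L = 767.1 · 1.392e+07 · 4.408e+06 kg·m²/s ≈ 4.707e+16 kg·m²/s.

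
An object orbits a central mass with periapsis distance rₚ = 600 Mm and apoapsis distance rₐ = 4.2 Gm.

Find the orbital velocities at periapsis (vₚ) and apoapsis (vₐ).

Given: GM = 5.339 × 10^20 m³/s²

Convert to SI: rₚ = 600 Mm = 6e+08 m; rₐ = 4.2 Gm = 4.2e+09 m.
Use the vis-viva equation v² = GM(2/r − 1/a) with a = (rₚ + rₐ)/2 = (6e+08 + 4.2e+09)/2 = 2.4e+09 m.
vₚ = √(GM · (2/rₚ − 1/a)) = √(5.339e+20 · (2/6e+08 − 1/2.4e+09)) m/s ≈ 1.248e+06 m/s = 1248 km/s.
vₐ = √(GM · (2/rₐ − 1/a)) = √(5.339e+20 · (2/4.2e+09 − 1/2.4e+09)) m/s ≈ 1.783e+05 m/s = 178.3 km/s.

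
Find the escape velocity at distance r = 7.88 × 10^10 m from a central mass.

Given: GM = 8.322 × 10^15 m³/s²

Escape velocity comes from setting total energy to zero: ½v² − GM/r = 0 ⇒ v_esc = √(2GM / r).
v_esc = √(2 · 8.322e+15 / 7.88e+10) m/s ≈ 459.6 m/s = 459.6 m/s.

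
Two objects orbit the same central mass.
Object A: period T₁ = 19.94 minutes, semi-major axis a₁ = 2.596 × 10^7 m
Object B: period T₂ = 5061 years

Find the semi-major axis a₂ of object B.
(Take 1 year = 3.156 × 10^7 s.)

Convert to SI: T₁ = 19.94 minutes = 1196.4 s; T₂ = 5061 years = 1.59725e+11 s.
Kepler's third law: (T₁/T₂)² = (a₁/a₂)³ ⇒ a₂ = a₁ · (T₂/T₁)^(2/3).
T₂/T₁ = 1.59725e+11 / 1196.4 = 1.33505e+08.
a₂ = 2.596e+07 · (1.33505e+08)^(2/3) m ≈ 6.781e+12 m = 6.781 × 10^12 m.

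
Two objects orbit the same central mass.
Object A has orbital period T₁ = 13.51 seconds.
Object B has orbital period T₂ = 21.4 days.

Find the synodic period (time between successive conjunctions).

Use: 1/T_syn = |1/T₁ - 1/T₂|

Convert to SI: T₂ = 21.4 days = 1.84896e+06 s.
T_syn = |T₁ · T₂ / (T₁ − T₂)|.
T_syn = |13.51 · 1.84896e+06 / (13.51 − 1.84896e+06)| s ≈ 13.51 s = 13.51 seconds.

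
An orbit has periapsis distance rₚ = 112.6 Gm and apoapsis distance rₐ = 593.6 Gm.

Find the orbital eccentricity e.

Convert to SI: rₚ = 112.6 Gm = 1.126e+11 m; rₐ = 593.6 Gm = 5.936e+11 m.
e = (rₐ − rₚ) / (rₐ + rₚ).
e = (5.936e+11 − 1.126e+11) / (5.936e+11 + 1.126e+11) = 4.81e+11 / 7.062e+11 ≈ 0.6811.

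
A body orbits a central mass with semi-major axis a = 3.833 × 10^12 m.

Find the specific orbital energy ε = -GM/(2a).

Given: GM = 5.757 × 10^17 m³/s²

ε = −GM / (2a).
ε = −5.757e+17 / (2 · 3.833e+12) J/kg ≈ -7.51e+04 J/kg = -75.1 kJ/kg.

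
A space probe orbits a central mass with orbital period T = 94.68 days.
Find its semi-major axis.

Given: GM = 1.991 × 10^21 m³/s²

Convert to SI: T = 94.68 days = 8.18035e+06 s.
Invert Kepler's third law: a = (GM · T² / (4π²))^(1/3).
Substituting T = 8.18035e+06 s and GM = 1.991e+21 m³/s²:
a = (1.991e+21 · (8.18035e+06)² / (4π²))^(1/3) m
a ≈ 1.5e+11 m = 150 Gm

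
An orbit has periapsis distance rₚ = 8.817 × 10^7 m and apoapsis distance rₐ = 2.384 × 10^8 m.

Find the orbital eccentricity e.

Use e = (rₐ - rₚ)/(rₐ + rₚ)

e = (rₐ − rₚ) / (rₐ + rₚ).
e = (2.384e+08 − 8.817e+07) / (2.384e+08 + 8.817e+07) = 1.5023e+08 / 3.2657e+08 ≈ 0.46.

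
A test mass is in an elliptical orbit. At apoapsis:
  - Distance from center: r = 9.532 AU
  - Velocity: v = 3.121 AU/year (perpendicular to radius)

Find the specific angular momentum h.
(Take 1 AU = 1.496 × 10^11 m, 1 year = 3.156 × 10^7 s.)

Convert to SI: r = 9.532 AU = 1.42599e+12 m; v = 3.121 AU/year = 14794.1 m/s.
With v perpendicular to r, h = r · v.
h = 1.42599e+12 · 14794.1 m²/s ≈ 2.11e+16 m²/s.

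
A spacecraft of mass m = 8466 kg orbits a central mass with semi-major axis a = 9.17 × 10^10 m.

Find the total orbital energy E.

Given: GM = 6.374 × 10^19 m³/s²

E = −GMm / (2a).
E = −6.374e+19 · 8466 / (2 · 9.17e+10) J ≈ -2.942e+12 J = -2.942 TJ.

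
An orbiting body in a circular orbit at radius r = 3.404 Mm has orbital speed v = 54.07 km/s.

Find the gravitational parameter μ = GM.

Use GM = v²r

Convert to SI: r = 3.404 Mm = 3.404e+06 m; v = 54.07 km/s = 54070 m/s.
For a circular orbit v² = GM/r, so GM = v² · r.
GM = (54070)² · 3.404e+06 m³/s² ≈ 9.952e+15 m³/s² = 9.952 × 10^15 m³/s².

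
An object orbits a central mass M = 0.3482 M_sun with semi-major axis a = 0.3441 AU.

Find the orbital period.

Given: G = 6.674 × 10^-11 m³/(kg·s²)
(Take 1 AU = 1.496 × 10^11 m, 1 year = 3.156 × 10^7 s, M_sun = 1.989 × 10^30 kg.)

Convert to SI: a = 0.3441 AU = 5.14774e+10 m; M = 0.3482 M_sun = 6.9257e+29 kg.
GM = G · M = 6.674e-11 · 6.9257e+29 = 4.62221e+19 m³/s².
Kepler's third law: T = 2π √(a³ / GM).
Substituting a = 5.14774e+10 m and GM = 4.62221e+19 m³/s²:
T = 2π √((5.14774e+10)³ / 4.62221e+19) s
T ≈ 1.079e+07 s = 0.342 years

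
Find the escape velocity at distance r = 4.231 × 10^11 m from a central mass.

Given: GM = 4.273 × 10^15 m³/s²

Escape velocity comes from setting total energy to zero: ½v² − GM/r = 0 ⇒ v_esc = √(2GM / r).
v_esc = √(2 · 4.273e+15 / 4.231e+11) m/s ≈ 142.1 m/s = 142.1 m/s.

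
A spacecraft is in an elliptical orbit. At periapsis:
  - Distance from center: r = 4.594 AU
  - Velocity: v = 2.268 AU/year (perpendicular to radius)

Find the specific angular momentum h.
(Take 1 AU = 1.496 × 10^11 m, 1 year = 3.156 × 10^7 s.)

Convert to SI: r = 4.594 AU = 6.87262e+11 m; v = 2.268 AU/year = 10750.7 m/s.
With v perpendicular to r, h = r · v.
h = 6.87262e+11 · 10750.7 m²/s ≈ 7.389e+15 m²/s.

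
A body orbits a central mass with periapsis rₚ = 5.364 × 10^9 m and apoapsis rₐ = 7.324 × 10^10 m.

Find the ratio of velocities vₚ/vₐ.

Conservation of angular momentum gives rₚvₚ = rₐvₐ, so vₚ/vₐ = rₐ/rₚ.
vₚ/vₐ = 7.324e+10 / 5.364e+09 ≈ 13.65.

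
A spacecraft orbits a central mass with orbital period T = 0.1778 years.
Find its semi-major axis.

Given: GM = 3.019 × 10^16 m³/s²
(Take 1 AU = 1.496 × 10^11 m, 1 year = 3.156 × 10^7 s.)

Convert to SI: T = 0.1778 years = 5.61137e+06 s.
Invert Kepler's third law: a = (GM · T² / (4π²))^(1/3).
Substituting T = 5.61137e+06 s and GM = 3.019e+16 m³/s²:
a = (3.019e+16 · (5.61137e+06)² / (4π²))^(1/3) m
a ≈ 2.888e+09 m = 0.0193 AU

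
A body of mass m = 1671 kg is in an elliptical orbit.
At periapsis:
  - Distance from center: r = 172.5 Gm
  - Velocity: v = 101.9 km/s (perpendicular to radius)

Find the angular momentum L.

Convert to SI: r = 172.5 Gm = 1.725e+11 m; v = 101.9 km/s = 101900 m/s.
Since v is perpendicular to r, L = m · v · r.
L = 1671 · 101900 · 1.725e+11 kg·m²/s ≈ 2.937e+19 kg·m²/s.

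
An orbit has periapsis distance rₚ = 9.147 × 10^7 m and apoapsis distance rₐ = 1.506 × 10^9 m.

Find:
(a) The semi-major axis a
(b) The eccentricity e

(a) a = (rₚ + rₐ) / 2 = (9.147e+07 + 1.506e+09) / 2 ≈ 7.987e+08 m = 7.987 × 10^8 m.
(b) e = (rₐ − rₚ) / (rₐ + rₚ) = (1.506e+09 − 9.147e+07) / (1.506e+09 + 9.147e+07) ≈ 0.8855.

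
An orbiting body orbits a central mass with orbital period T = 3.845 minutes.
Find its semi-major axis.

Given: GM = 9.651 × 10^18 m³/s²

Convert to SI: T = 3.845 minutes = 230.7 s.
Invert Kepler's third law: a = (GM · T² / (4π²))^(1/3).
Substituting T = 230.7 s and GM = 9.651e+18 m³/s²:
a = (9.651e+18 · (230.7)² / (4π²))^(1/3) m
a ≈ 2.352e+07 m = 23.52 Mm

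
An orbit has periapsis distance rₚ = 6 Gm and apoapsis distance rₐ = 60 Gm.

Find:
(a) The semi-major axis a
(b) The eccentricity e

Convert to SI: rₚ = 6 Gm = 6e+09 m; rₐ = 60 Gm = 6e+10 m.
(a) a = (rₚ + rₐ) / 2 = (6e+09 + 6e+10) / 2 ≈ 3.3e+10 m = 33 Gm.
(b) e = (rₐ − rₚ) / (rₐ + rₚ) = (6e+10 − 6e+09) / (6e+10 + 6e+09) ≈ 0.8182.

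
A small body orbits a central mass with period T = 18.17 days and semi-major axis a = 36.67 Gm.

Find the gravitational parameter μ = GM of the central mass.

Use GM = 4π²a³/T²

Convert to SI: T = 18.17 days = 1.56989e+06 s; a = 36.67 Gm = 3.667e+10 m.
GM = 4π² · a³ / T².
GM = 4π² · (3.667e+10)³ / (1.56989e+06)² m³/s² ≈ 7.899e+20 m³/s² = 7.899 × 10^20 m³/s².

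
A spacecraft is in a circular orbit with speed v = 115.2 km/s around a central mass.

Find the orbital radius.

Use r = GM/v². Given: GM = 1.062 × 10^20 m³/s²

Convert to SI: v = 115.2 km/s = 115200 m/s.
For a circular orbit, v² = GM / r, so r = GM / v².
r = 1.062e+20 / (115200)² m ≈ 8.002e+09 m = 8.002 Gm.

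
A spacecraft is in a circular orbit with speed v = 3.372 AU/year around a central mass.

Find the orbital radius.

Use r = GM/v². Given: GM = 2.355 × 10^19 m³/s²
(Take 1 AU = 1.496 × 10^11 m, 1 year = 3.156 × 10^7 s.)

Convert to SI: v = 3.372 AU/year = 15983.9 m/s.
For a circular orbit, v² = GM / r, so r = GM / v².
r = 2.355e+19 / (15983.9)² m ≈ 9.218e+10 m = 0.6162 AU.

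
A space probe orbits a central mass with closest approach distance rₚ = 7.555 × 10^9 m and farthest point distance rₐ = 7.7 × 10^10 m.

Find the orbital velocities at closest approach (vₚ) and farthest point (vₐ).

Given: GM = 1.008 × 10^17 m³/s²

Use the vis-viva equation v² = GM(2/r − 1/a) with a = (rₚ + rₐ)/2 = (7.555e+09 + 7.7e+10)/2 = 4.22775e+10 m.
vₚ = √(GM · (2/rₚ − 1/a)) = √(1.008e+17 · (2/7.555e+09 − 1/4.22775e+10)) m/s ≈ 4930 m/s = 4.93 km/s.
vₐ = √(GM · (2/rₐ − 1/a)) = √(1.008e+17 · (2/7.7e+10 − 1/4.22775e+10)) m/s ≈ 483.7 m/s = 483.7 m/s.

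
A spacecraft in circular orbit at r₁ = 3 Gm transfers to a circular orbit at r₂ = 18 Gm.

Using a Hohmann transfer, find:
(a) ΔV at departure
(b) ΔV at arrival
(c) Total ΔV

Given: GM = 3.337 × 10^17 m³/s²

Convert to SI: r₁ = 3 Gm = 3e+09 m; r₂ = 18 Gm = 1.8e+10 m.
Transfer semi-major axis: a_t = (r₁ + r₂)/2 = (3e+09 + 1.8e+10)/2 = 1.05e+10 m.
Circular speeds: v₁ = √(GM/r₁) = 10546.7 m/s, v₂ = √(GM/r₂) = 4305.68 m/s.
Transfer speeds (vis-viva v² = GM(2/r − 1/a_t)): v₁ᵗ = 13808.9 m/s, v₂ᵗ = 2301.48 m/s.
(a) ΔV₁ = |v₁ᵗ − v₁| ≈ 3262 m/s = 3.262 km/s.
(b) ΔV₂ = |v₂ − v₂ᵗ| ≈ 2004 m/s = 2.004 km/s.
(c) ΔV_total = ΔV₁ + ΔV₂ ≈ 5266 m/s = 5.266 km/s.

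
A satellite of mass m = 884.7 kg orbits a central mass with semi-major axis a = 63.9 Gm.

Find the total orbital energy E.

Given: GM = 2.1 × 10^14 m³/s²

Convert to SI: a = 63.9 Gm = 6.39e+10 m.
E = −GMm / (2a).
E = −2.1e+14 · 884.7 / (2 · 6.39e+10) J ≈ -1.454e+06 J = -1.454 MJ.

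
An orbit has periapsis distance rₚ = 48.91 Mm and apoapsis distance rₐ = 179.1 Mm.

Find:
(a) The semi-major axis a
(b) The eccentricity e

Convert to SI: rₚ = 48.91 Mm = 4.891e+07 m; rₐ = 179.1 Mm = 1.791e+08 m.
(a) a = (rₚ + rₐ) / 2 = (4.891e+07 + 1.791e+08) / 2 ≈ 1.14e+08 m = 114 Mm.
(b) e = (rₐ − rₚ) / (rₐ + rₚ) = (1.791e+08 − 4.891e+07) / (1.791e+08 + 4.891e+07) ≈ 0.571.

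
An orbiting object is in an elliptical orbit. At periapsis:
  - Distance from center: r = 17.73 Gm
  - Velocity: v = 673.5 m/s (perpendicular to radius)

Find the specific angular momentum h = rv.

Convert to SI: r = 17.73 Gm = 1.773e+10 m.
With v perpendicular to r, h = r · v.
h = 1.773e+10 · 673.5 m²/s ≈ 1.194e+13 m²/s.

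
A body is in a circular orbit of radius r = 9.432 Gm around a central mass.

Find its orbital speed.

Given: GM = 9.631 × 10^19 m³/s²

Convert to SI: r = 9.432 Gm = 9.432e+09 m.
For a circular orbit, gravity supplies the centripetal force, so v = √(GM / r).
v = √(9.631e+19 / 9.432e+09) m/s ≈ 1.01e+05 m/s = 101 km/s.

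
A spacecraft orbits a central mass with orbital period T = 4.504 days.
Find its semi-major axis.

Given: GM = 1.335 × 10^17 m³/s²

Convert to SI: T = 4.504 days = 389146 s.
Invert Kepler's third law: a = (GM · T² / (4π²))^(1/3).
Substituting T = 389146 s and GM = 1.335e+17 m³/s²:
a = (1.335e+17 · (389146)² / (4π²))^(1/3) m
a ≈ 8e+08 m = 800 Mm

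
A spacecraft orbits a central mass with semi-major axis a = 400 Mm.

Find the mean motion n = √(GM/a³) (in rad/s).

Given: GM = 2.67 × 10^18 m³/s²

Convert to SI: a = 400 Mm = 4e+08 m.
n = √(GM / a³).
n = √(2.67e+18 / (4e+08)³) rad/s ≈ 0.0002043 rad/s.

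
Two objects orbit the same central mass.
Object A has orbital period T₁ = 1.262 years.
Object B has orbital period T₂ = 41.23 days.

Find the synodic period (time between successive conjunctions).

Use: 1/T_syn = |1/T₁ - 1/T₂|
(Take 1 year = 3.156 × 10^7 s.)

Convert to SI: T₁ = 1.262 years = 3.98287e+07 s; T₂ = 41.23 days = 3.56227e+06 s.
T_syn = |T₁ · T₂ / (T₁ − T₂)|.
T_syn = |3.98287e+07 · 3.56227e+06 / (3.98287e+07 − 3.56227e+06)| s ≈ 3.912e+06 s = 45.28 days.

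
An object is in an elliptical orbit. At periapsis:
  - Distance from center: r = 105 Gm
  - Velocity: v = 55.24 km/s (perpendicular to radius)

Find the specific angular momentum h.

Convert to SI: r = 105 Gm = 1.05e+11 m; v = 55.24 km/s = 55240 m/s.
With v perpendicular to r, h = r · v.
h = 1.05e+11 · 55240 m²/s ≈ 5.8e+15 m²/s.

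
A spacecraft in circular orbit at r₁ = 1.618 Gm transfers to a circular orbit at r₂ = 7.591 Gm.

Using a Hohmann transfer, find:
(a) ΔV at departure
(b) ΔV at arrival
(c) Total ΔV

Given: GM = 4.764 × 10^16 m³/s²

Convert to SI: r₁ = 1.618 Gm = 1.618e+09 m; r₂ = 7.591 Gm = 7.591e+09 m.
Transfer semi-major axis: a_t = (r₁ + r₂)/2 = (1.618e+09 + 7.591e+09)/2 = 4.6045e+09 m.
Circular speeds: v₁ = √(GM/r₁) = 5426.21 m/s, v₂ = √(GM/r₂) = 2505.17 m/s.
Transfer speeds (vis-viva v² = GM(2/r − 1/a_t)): v₁ᵗ = 6967.15 m/s, v₂ᵗ = 1485.03 m/s.
(a) ΔV₁ = |v₁ᵗ − v₁| ≈ 1541 m/s = 1.541 km/s.
(b) ΔV₂ = |v₂ − v₂ᵗ| ≈ 1020 m/s = 1.02 km/s.
(c) ΔV_total = ΔV₁ + ΔV₂ ≈ 2561 m/s = 2.561 km/s.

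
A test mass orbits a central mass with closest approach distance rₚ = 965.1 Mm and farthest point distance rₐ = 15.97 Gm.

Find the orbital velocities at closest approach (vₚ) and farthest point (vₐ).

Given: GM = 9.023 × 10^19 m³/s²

Convert to SI: rₚ = 965.1 Mm = 9.651e+08 m; rₐ = 15.97 Gm = 1.597e+10 m.
Use the vis-viva equation v² = GM(2/r − 1/a) with a = (rₚ + rₐ)/2 = (9.651e+08 + 1.597e+10)/2 = 8.46755e+09 m.
vₚ = √(GM · (2/rₚ − 1/a)) = √(9.023e+19 · (2/9.651e+08 − 1/8.46755e+09)) m/s ≈ 4.199e+05 m/s = 419.9 km/s.
vₐ = √(GM · (2/rₐ − 1/a)) = √(9.023e+19 · (2/1.597e+10 − 1/8.46755e+09)) m/s ≈ 2.538e+04 m/s = 25.38 km/s.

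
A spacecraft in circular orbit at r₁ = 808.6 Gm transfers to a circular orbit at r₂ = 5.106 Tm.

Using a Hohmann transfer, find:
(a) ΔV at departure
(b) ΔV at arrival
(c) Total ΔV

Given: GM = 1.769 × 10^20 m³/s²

Convert to SI: r₁ = 808.6 Gm = 8.086e+11 m; r₂ = 5.106 Tm = 5.106e+12 m.
Transfer semi-major axis: a_t = (r₁ + r₂)/2 = (8.086e+11 + 5.106e+12)/2 = 2.9573e+12 m.
Circular speeds: v₁ = √(GM/r₁) = 14791 m/s, v₂ = √(GM/r₂) = 5886.04 m/s.
Transfer speeds (vis-viva v² = GM(2/r − 1/a_t)): v₁ᵗ = 19435.2 m/s, v₂ᵗ = 3077.82 m/s.
(a) ΔV₁ = |v₁ᵗ − v₁| ≈ 4644 m/s = 4.644 km/s.
(b) ΔV₂ = |v₂ − v₂ᵗ| ≈ 2808 m/s = 2.808 km/s.
(c) ΔV_total = ΔV₁ + ΔV₂ ≈ 7452 m/s = 7.452 km/s.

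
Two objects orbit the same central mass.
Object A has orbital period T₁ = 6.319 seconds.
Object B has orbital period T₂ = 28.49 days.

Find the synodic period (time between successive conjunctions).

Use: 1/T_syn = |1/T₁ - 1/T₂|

Convert to SI: T₂ = 28.49 days = 2.46154e+06 s.
T_syn = |T₁ · T₂ / (T₁ − T₂)|.
T_syn = |6.319 · 2.46154e+06 / (6.319 − 2.46154e+06)| s ≈ 6.319 s = 6.319 seconds.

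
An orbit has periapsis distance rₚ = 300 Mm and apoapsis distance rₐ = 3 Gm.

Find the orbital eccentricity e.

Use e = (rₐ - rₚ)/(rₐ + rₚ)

Convert to SI: rₚ = 300 Mm = 3e+08 m; rₐ = 3 Gm = 3e+09 m.
e = (rₐ − rₚ) / (rₐ + rₚ).
e = (3e+09 − 3e+08) / (3e+09 + 3e+08) = 2.7e+09 / 3.3e+09 ≈ 0.8182.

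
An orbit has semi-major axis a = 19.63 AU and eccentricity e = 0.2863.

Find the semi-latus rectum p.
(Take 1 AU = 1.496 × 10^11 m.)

Convert to SI: a = 19.63 AU = 2.93665e+12 m.
p = a (1 − e²).
p = 2.93665e+12 · (1 − (0.2863)²) = 2.93665e+12 · 0.918032 ≈ 2.696e+12 m = 18.02 AU.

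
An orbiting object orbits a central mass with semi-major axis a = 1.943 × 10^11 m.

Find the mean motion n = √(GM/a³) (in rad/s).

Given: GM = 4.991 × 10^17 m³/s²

n = √(GM / a³).
n = √(4.991e+17 / (1.943e+11)³) rad/s ≈ 8.249e-09 rad/s.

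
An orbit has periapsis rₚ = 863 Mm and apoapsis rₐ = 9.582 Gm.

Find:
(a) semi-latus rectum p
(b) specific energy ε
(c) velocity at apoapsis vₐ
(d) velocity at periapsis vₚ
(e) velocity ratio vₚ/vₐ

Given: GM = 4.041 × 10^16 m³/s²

Convert to SI: rₚ = 863 Mm = 8.63e+08 m; rₐ = 9.582 Gm = 9.582e+09 m.
(a) From a = (rₚ + rₐ)/2 = 5.2225e+09 m and e = (rₐ − rₚ)/(rₐ + rₚ) = 0.834753, p = a(1 − e²) = 5.2225e+09 · (1 − (0.834753)²) ≈ 1.583e+09 m
(b) With a = (rₚ + rₐ)/2 = 5.2225e+09 m, ε = −GM/(2a) = −4.041e+16/(2 · 5.2225e+09) J/kg ≈ -3.869e+06 J/kg
(c) With a = (rₚ + rₐ)/2 = 5.2225e+09 m, vₐ = √(GM (2/rₐ − 1/a)) = √(4.041e+16 · (2/9.582e+09 − 1/5.2225e+09)) m/s ≈ 834.8 m/s
(d) With a = (rₚ + rₐ)/2 = 5.2225e+09 m, vₚ = √(GM (2/rₚ − 1/a)) = √(4.041e+16 · (2/8.63e+08 − 1/5.2225e+09)) m/s ≈ 9269 m/s
(e) Conservation of angular momentum (rₚvₚ = rₐvₐ) gives vₚ/vₐ = rₐ/rₚ = 9.582e+09/8.63e+08 ≈ 11.1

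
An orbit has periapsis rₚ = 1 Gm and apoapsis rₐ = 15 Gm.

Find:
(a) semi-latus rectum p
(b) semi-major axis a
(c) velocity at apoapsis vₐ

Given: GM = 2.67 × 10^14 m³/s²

Convert to SI: rₚ = 1 Gm = 1e+09 m; rₐ = 15 Gm = 1.5e+10 m.
(a) From a = (rₚ + rₐ)/2 = 8e+09 m and e = (rₐ − rₚ)/(rₐ + rₚ) = 0.875, p = a(1 − e²) = 8e+09 · (1 − (0.875)²) ≈ 1.875e+09 m
(b) a = (rₚ + rₐ)/2 = (1e+09 + 1.5e+10)/2 ≈ 8e+09 m
(c) With a = (rₚ + rₐ)/2 = 8e+09 m, vₐ = √(GM (2/rₐ − 1/a)) = √(2.67e+14 · (2/1.5e+10 − 1/8e+09)) m/s ≈ 47.17 m/s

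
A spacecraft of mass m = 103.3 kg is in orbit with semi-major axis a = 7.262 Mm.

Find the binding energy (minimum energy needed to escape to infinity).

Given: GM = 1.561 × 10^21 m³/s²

Convert to SI: a = 7.262 Mm = 7.262e+06 m.
Total orbital energy is E = −GMm/(2a); binding energy is E_bind = −E = GMm/(2a).
E_bind = 1.561e+21 · 103.3 / (2 · 7.262e+06) J ≈ 1.11e+16 J = 11.1 PJ.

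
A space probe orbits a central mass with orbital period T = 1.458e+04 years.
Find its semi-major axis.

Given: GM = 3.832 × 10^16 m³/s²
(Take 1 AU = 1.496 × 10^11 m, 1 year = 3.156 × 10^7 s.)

Convert to SI: T = 1.458e+04 years = 4.60145e+11 s.
Invert Kepler's third law: a = (GM · T² / (4π²))^(1/3).
Substituting T = 4.60145e+11 s and GM = 3.832e+16 m³/s²:
a = (3.832e+16 · (4.60145e+11)² / (4π²))^(1/3) m
a ≈ 5.901e+12 m = 39.45 AU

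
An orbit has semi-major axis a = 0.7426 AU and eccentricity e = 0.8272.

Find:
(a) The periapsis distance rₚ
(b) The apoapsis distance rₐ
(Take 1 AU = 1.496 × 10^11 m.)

Convert to SI: a = 0.7426 AU = 1.11093e+11 m.
(a) rₚ = a(1 − e) = 1.11093e+11 · (1 − 0.8272) = 1.11093e+11 · 0.1728 ≈ 1.92e+10 m = 0.1283 AU.
(b) rₐ = a(1 + e) = 1.11093e+11 · (1 + 0.8272) = 1.11093e+11 · 1.8272 ≈ 2.03e+11 m = 1.357 AU.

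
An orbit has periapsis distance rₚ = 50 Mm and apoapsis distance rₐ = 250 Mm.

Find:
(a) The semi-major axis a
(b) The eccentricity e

Convert to SI: rₚ = 50 Mm = 5e+07 m; rₐ = 250 Mm = 2.5e+08 m.
(a) a = (rₚ + rₐ) / 2 = (5e+07 + 2.5e+08) / 2 ≈ 1.5e+08 m = 150 Mm.
(b) e = (rₐ − rₚ) / (rₐ + rₚ) = (2.5e+08 − 5e+07) / (2.5e+08 + 5e+07) ≈ 0.6667.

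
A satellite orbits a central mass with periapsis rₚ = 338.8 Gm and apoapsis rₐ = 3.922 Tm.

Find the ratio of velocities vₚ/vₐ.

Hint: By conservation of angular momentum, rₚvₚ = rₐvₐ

Convert to SI: rₚ = 338.8 Gm = 3.388e+11 m; rₐ = 3.922 Tm = 3.922e+12 m.
Conservation of angular momentum gives rₚvₚ = rₐvₐ, so vₚ/vₐ = rₐ/rₚ.
vₚ/vₐ = 3.922e+12 / 3.388e+11 ≈ 11.58.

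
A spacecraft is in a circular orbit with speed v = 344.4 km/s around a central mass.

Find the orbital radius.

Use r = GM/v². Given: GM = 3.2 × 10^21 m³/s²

Convert to SI: v = 344.4 km/s = 344400 m/s.
For a circular orbit, v² = GM / r, so r = GM / v².
r = 3.2e+21 / (344400)² m ≈ 2.698e+10 m = 26.98 Gm.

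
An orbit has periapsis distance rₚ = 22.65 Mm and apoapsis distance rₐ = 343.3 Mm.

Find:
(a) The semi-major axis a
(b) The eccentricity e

Convert to SI: rₚ = 22.65 Mm = 2.265e+07 m; rₐ = 343.3 Mm = 3.433e+08 m.
(a) a = (rₚ + rₐ) / 2 = (2.265e+07 + 3.433e+08) / 2 ≈ 1.83e+08 m = 183 Mm.
(b) e = (rₐ − rₚ) / (rₐ + rₚ) = (3.433e+08 − 2.265e+07) / (3.433e+08 + 2.265e+07) ≈ 0.8762.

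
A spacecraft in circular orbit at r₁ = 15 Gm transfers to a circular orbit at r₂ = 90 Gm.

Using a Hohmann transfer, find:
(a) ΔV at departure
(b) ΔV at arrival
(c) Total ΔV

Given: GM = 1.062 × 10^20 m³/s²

Convert to SI: r₁ = 15 Gm = 1.5e+10 m; r₂ = 90 Gm = 9e+10 m.
Transfer semi-major axis: a_t = (r₁ + r₂)/2 = (1.5e+10 + 9e+10)/2 = 5.25e+10 m.
Circular speeds: v₁ = √(GM/r₁) = 84142.7 m/s, v₂ = √(GM/r₂) = 34351.1 m/s.
Transfer speeds (vis-viva v² = GM(2/r − 1/a_t)): v₁ᵗ = 110169 m/s, v₂ᵗ = 18361.5 m/s.
(a) ΔV₁ = |v₁ᵗ − v₁| ≈ 2.603e+04 m/s = 26.03 km/s.
(b) ΔV₂ = |v₂ − v₂ᵗ| ≈ 1.599e+04 m/s = 15.99 km/s.
(c) ΔV_total = ΔV₁ + ΔV₂ ≈ 4.202e+04 m/s = 42.02 km/s.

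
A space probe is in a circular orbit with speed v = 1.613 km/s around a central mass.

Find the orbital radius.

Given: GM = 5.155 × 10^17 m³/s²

Convert to SI: v = 1.613 km/s = 1613 m/s.
For a circular orbit, v² = GM / r, so r = GM / v².
r = 5.155e+17 / (1613)² m ≈ 1.981e+11 m = 198.1 Gm.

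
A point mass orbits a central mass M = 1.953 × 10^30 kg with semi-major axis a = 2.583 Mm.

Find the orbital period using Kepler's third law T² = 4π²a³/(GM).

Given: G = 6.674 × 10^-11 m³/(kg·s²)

Convert to SI: a = 2.583 Mm = 2.583e+06 m.
GM = G · M = 6.674e-11 · 1.953e+30 = 1.30343e+20 m³/s².
Kepler's third law: T = 2π √(a³ / GM).
Substituting a = 2.583e+06 m and GM = 1.30343e+20 m³/s²:
T = 2π √((2.583e+06)³ / 1.30343e+20) s
T ≈ 2.285 s = 2.285 seconds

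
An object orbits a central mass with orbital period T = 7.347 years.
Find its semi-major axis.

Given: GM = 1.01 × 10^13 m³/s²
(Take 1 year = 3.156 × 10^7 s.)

Convert to SI: T = 7.347 years = 2.31871e+08 s.
Invert Kepler's third law: a = (GM · T² / (4π²))^(1/3).
Substituting T = 2.31871e+08 s and GM = 1.01e+13 m³/s²:
a = (1.01e+13 · (2.31871e+08)² / (4π²))^(1/3) m
a ≈ 2.396e+09 m = 2.396 Gm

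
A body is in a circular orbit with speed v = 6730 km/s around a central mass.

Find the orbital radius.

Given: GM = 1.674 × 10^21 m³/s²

Convert to SI: v = 6730 km/s = 6.73e+06 m/s.
For a circular orbit, v² = GM / r, so r = GM / v².
r = 1.674e+21 / (6.73e+06)² m ≈ 3.696e+07 m = 36.96 Mm.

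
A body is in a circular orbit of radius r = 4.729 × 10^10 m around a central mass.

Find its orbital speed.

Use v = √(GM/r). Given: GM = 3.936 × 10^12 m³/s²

For a circular orbit, gravity supplies the centripetal force, so v = √(GM / r).
v = √(3.936e+12 / 4.729e+10) m/s ≈ 9.123 m/s = 9.123 m/s.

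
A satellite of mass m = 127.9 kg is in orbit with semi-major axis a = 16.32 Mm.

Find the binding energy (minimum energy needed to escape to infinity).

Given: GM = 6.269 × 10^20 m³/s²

Convert to SI: a = 16.32 Mm = 1.632e+07 m.
Total orbital energy is E = −GMm/(2a); binding energy is E_bind = −E = GMm/(2a).
E_bind = 6.269e+20 · 127.9 / (2 · 1.632e+07) J ≈ 2.457e+15 J = 2.457 PJ.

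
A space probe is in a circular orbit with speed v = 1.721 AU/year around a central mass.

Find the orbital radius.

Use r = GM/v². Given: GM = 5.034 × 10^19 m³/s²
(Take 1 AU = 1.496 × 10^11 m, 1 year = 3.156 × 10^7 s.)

Convert to SI: v = 1.721 AU/year = 8157.85 m/s.
For a circular orbit, v² = GM / r, so r = GM / v².
r = 5.034e+19 / (8157.85)² m ≈ 7.564e+11 m = 5.056 AU.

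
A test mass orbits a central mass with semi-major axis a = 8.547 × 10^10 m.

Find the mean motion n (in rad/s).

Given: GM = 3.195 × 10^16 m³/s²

n = √(GM / a³).
n = √(3.195e+16 / (8.547e+10)³) rad/s ≈ 7.153e-09 rad/s.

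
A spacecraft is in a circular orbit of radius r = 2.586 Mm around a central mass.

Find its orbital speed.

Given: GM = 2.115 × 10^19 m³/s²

Convert to SI: r = 2.586 Mm = 2.586e+06 m.
For a circular orbit, gravity supplies the centripetal force, so v = √(GM / r).
v = √(2.115e+19 / 2.586e+06) m/s ≈ 2.86e+06 m/s = 2860 km/s.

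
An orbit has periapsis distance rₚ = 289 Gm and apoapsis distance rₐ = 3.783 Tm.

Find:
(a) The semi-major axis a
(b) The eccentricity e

Convert to SI: rₚ = 289 Gm = 2.89e+11 m; rₐ = 3.783 Tm = 3.783e+12 m.
(a) a = (rₚ + rₐ) / 2 = (2.89e+11 + 3.783e+12) / 2 ≈ 2.036e+12 m = 2.036 Tm.
(b) e = (rₐ − rₚ) / (rₐ + rₚ) = (3.783e+12 − 2.89e+11) / (3.783e+12 + 2.89e+11) ≈ 0.8581.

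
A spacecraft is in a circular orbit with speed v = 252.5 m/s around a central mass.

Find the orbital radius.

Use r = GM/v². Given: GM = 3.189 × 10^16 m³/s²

For a circular orbit, v² = GM / r, so r = GM / v².
r = 3.189e+16 / (252.5)² m ≈ 5.002e+11 m = 500.2 Gm.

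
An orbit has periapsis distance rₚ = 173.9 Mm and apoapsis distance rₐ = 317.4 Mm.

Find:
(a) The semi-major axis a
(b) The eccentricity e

Convert to SI: rₚ = 173.9 Mm = 1.739e+08 m; rₐ = 317.4 Mm = 3.174e+08 m.
(a) a = (rₚ + rₐ) / 2 = (1.739e+08 + 3.174e+08) / 2 ≈ 2.456e+08 m = 245.7 Mm.
(b) e = (rₐ − rₚ) / (rₐ + rₚ) = (3.174e+08 − 1.739e+08) / (3.174e+08 + 1.739e+08) ≈ 0.2921.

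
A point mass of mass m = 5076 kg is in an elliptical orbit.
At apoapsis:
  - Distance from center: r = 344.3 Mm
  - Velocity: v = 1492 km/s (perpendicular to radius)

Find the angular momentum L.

Convert to SI: r = 344.3 Mm = 3.443e+08 m; v = 1492 km/s = 1.492e+06 m/s.
Since v is perpendicular to r, L = m · v · r.
L = 5076 · 1.492e+06 · 3.443e+08 kg·m²/s ≈ 2.608e+18 kg·m²/s.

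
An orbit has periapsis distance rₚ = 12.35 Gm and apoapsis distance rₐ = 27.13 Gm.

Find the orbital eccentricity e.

Convert to SI: rₚ = 12.35 Gm = 1.235e+10 m; rₐ = 27.13 Gm = 2.713e+10 m.
e = (rₐ − rₚ) / (rₐ + rₚ).
e = (2.713e+10 − 1.235e+10) / (2.713e+10 + 1.235e+10) = 1.478e+10 / 3.948e+10 ≈ 0.3744.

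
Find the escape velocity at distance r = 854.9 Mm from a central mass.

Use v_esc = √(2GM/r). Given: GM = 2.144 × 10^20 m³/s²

Convert to SI: r = 854.9 Mm = 8.549e+08 m.
Escape velocity comes from setting total energy to zero: ½v² − GM/r = 0 ⇒ v_esc = √(2GM / r).
v_esc = √(2 · 2.144e+20 / 8.549e+08) m/s ≈ 7.082e+05 m/s = 708.2 km/s.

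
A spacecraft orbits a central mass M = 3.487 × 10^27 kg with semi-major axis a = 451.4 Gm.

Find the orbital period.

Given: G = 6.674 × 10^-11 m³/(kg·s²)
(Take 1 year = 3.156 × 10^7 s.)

Convert to SI: a = 451.4 Gm = 4.514e+11 m.
GM = G · M = 6.674e-11 · 3.487e+27 = 2.32722e+17 m³/s².
Kepler's third law: T = 2π √(a³ / GM).
Substituting a = 4.514e+11 m and GM = 2.32722e+17 m³/s²:
T = 2π √((4.514e+11)³ / 2.32722e+17) s
T ≈ 3.95e+09 s = 125.2 years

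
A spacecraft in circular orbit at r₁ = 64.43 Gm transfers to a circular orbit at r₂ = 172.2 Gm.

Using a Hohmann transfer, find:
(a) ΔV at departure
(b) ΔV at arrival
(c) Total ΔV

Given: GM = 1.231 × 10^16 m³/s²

Convert to SI: r₁ = 64.43 Gm = 6.443e+10 m; r₂ = 172.2 Gm = 1.722e+11 m.
Transfer semi-major axis: a_t = (r₁ + r₂)/2 = (6.443e+10 + 1.722e+11)/2 = 1.18315e+11 m.
Circular speeds: v₁ = √(GM/r₁) = 437.104 m/s, v₂ = √(GM/r₂) = 267.37 m/s.
Transfer speeds (vis-viva v² = GM(2/r − 1/a_t)): v₁ᵗ = 527.329 m/s, v₂ᵗ = 197.304 m/s.
(a) ΔV₁ = |v₁ᵗ − v₁| ≈ 90.22 m/s = 90.22 m/s.
(b) ΔV₂ = |v₂ − v₂ᵗ| ≈ 70.07 m/s = 70.07 m/s.
(c) ΔV_total = ΔV₁ + ΔV₂ ≈ 160.3 m/s = 160.3 m/s.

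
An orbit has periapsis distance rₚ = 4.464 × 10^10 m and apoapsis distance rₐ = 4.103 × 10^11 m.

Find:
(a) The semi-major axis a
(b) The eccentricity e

(a) a = (rₚ + rₐ) / 2 = (4.464e+10 + 4.103e+11) / 2 ≈ 2.275e+11 m = 2.275 × 10^11 m.
(b) e = (rₐ − rₚ) / (rₐ + rₚ) = (4.103e+11 − 4.464e+10) / (4.103e+11 + 4.464e+10) ≈ 0.8038.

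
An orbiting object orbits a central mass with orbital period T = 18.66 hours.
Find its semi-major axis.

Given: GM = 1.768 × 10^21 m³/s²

Convert to SI: T = 18.66 hours = 67176 s.
Invert Kepler's third law: a = (GM · T² / (4π²))^(1/3).
Substituting T = 67176 s and GM = 1.768e+21 m³/s²:
a = (1.768e+21 · (67176)² / (4π²))^(1/3) m
a ≈ 5.868e+09 m = 5.868 Gm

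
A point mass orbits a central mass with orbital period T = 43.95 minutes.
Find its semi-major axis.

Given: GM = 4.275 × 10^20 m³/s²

Convert to SI: T = 43.95 minutes = 2637 s.
Invert Kepler's third law: a = (GM · T² / (4π²))^(1/3).
Substituting T = 2637 s and GM = 4.275e+20 m³/s²:
a = (4.275e+20 · (2637)² / (4π²))^(1/3) m
a ≈ 4.223e+08 m = 422.3 Mm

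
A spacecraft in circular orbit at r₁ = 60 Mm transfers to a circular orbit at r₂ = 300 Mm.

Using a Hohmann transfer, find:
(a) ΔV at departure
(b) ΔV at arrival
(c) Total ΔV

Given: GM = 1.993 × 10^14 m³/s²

Convert to SI: r₁ = 60 Mm = 6e+07 m; r₂ = 300 Mm = 3e+08 m.
Transfer semi-major axis: a_t = (r₁ + r₂)/2 = (6e+07 + 3e+08)/2 = 1.8e+08 m.
Circular speeds: v₁ = √(GM/r₁) = 1822.54 m/s, v₂ = √(GM/r₂) = 815.066 m/s.
Transfer speeds (vis-viva v² = GM(2/r − 1/a_t)): v₁ᵗ = 2352.89 m/s, v₂ᵗ = 470.579 m/s.
(a) ΔV₁ = |v₁ᵗ − v₁| ≈ 530.4 m/s = 530.4 m/s.
(b) ΔV₂ = |v₂ − v₂ᵗ| ≈ 344.5 m/s = 344.5 m/s.
(c) ΔV_total = ΔV₁ + ΔV₂ ≈ 874.8 m/s = 874.8 m/s.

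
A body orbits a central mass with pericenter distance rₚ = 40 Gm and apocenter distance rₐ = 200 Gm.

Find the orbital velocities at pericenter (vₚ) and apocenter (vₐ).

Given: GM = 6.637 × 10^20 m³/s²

Convert to SI: rₚ = 40 Gm = 4e+10 m; rₐ = 200 Gm = 2e+11 m.
Use the vis-viva equation v² = GM(2/r − 1/a) with a = (rₚ + rₐ)/2 = (4e+10 + 2e+11)/2 = 1.2e+11 m.
vₚ = √(GM · (2/rₚ − 1/a)) = √(6.637e+20 · (2/4e+10 − 1/1.2e+11)) m/s ≈ 1.663e+05 m/s = 166.3 km/s.
vₐ = √(GM · (2/rₐ − 1/a)) = √(6.637e+20 · (2/2e+11 − 1/1.2e+11)) m/s ≈ 3.326e+04 m/s = 33.26 km/s.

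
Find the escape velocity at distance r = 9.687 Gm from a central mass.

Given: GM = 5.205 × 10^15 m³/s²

Convert to SI: r = 9.687 Gm = 9.687e+09 m.
Escape velocity comes from setting total energy to zero: ½v² − GM/r = 0 ⇒ v_esc = √(2GM / r).
v_esc = √(2 · 5.205e+15 / 9.687e+09) m/s ≈ 1037 m/s = 1.037 km/s.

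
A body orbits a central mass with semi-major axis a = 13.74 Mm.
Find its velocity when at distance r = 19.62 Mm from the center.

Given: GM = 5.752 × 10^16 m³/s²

Convert to SI: a = 13.74 Mm = 1.374e+07 m; r = 19.62 Mm = 1.962e+07 m.
Vis-viva: v = √(GM · (2/r − 1/a)).
2/r − 1/a = 2/1.962e+07 − 1/1.374e+07 = 2.91566e-08 m⁻¹.
v = √(5.752e+16 · 2.91566e-08) m/s ≈ 4.095e+04 m/s = 40.95 km/s.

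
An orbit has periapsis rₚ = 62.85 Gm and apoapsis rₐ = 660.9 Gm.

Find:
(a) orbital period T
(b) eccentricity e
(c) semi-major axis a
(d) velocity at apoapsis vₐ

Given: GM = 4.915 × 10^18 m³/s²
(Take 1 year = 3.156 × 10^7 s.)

Convert to SI: rₚ = 62.85 Gm = 6.285e+10 m; rₐ = 660.9 Gm = 6.609e+11 m.
(a) With a = (rₚ + rₐ)/2 = 3.61875e+11 m, T = 2π √(a³/GM) = 2π √((3.61875e+11)³/4.915e+18) s ≈ 6.17e+08 s
(b) e = (rₐ − rₚ)/(rₐ + rₚ) = (6.609e+11 − 6.285e+10)/(6.609e+11 + 6.285e+10) ≈ 0.8263
(c) a = (rₚ + rₐ)/2 = (6.285e+10 + 6.609e+11)/2 ≈ 3.619e+11 m
(d) With a = (rₚ + rₐ)/2 = 3.61875e+11 m, vₐ = √(GM (2/rₐ − 1/a)) = √(4.915e+18 · (2/6.609e+11 − 1/3.61875e+11)) m/s ≈ 1136 m/s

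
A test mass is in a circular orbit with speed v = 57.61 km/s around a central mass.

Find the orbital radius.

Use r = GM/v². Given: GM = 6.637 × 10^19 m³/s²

Convert to SI: v = 57.61 km/s = 57610 m/s.
For a circular orbit, v² = GM / r, so r = GM / v².
r = 6.637e+19 / (57610)² m ≈ 2e+10 m = 20 Gm.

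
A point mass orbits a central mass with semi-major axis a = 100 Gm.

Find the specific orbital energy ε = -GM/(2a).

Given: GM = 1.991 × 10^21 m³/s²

Convert to SI: a = 100 Gm = 1e+11 m.
ε = −GM / (2a).
ε = −1.991e+21 / (2 · 1e+11) J/kg ≈ -9.955e+09 J/kg = -9.955 GJ/kg.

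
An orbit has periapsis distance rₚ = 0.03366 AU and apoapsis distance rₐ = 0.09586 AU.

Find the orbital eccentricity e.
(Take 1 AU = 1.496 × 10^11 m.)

Convert to SI: rₚ = 0.03366 AU = 5.03554e+09 m; rₐ = 0.09586 AU = 1.43407e+10 m.
e = (rₐ − rₚ) / (rₐ + rₚ).
e = (1.43407e+10 − 5.03554e+09) / (1.43407e+10 + 5.03554e+09) = 9.30512e+09 / 1.93762e+10 ≈ 0.4802.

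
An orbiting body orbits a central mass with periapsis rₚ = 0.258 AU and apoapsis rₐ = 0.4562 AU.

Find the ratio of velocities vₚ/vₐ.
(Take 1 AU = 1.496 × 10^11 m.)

Convert to SI: rₚ = 0.258 AU = 3.85968e+10 m; rₐ = 0.4562 AU = 6.82475e+10 m.
Conservation of angular momentum gives rₚvₚ = rₐvₐ, so vₚ/vₐ = rₐ/rₚ.
vₚ/vₐ = 6.82475e+10 / 3.85968e+10 ≈ 1.768.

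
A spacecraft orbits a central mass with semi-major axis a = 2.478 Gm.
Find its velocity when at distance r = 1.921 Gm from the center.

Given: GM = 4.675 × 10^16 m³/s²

Convert to SI: a = 2.478 Gm = 2.478e+09 m; r = 1.921 Gm = 1.921e+09 m.
Vis-viva: v = √(GM · (2/r − 1/a)).
2/r − 1/a = 2/1.921e+09 − 1/2.478e+09 = 6.37573e-10 m⁻¹.
v = √(4.675e+16 · 6.37573e-10) m/s ≈ 5460 m/s = 5.46 km/s.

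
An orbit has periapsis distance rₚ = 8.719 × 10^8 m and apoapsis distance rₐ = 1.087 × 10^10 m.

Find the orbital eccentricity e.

e = (rₐ − rₚ) / (rₐ + rₚ).
e = (1.087e+10 − 8.719e+08) / (1.087e+10 + 8.719e+08) = 9.9981e+09 / 1.17419e+10 ≈ 0.8515.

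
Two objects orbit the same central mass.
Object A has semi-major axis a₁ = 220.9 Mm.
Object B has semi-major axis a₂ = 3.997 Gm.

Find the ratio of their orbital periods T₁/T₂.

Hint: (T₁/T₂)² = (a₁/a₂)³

Convert to SI: a₁ = 220.9 Mm = 2.209e+08 m; a₂ = 3.997 Gm = 3.997e+09 m.
From Kepler's third law, (T₁/T₂)² = (a₁/a₂)³, so T₁/T₂ = (a₁/a₂)^(3/2).
a₁/a₂ = 2.209e+08 / 3.997e+09 = 0.0552664.
T₁/T₂ = (0.0552664)^(3/2) ≈ 0.01299.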